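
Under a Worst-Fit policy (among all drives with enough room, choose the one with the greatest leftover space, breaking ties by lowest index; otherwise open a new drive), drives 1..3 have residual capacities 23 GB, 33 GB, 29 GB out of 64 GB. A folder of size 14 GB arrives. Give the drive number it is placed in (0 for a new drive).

2

Drives with room: drive 1 (23 GB), drive 2 (33 GB), drive 3 (29 GB).
Most room is drive 2 with 33 GB free.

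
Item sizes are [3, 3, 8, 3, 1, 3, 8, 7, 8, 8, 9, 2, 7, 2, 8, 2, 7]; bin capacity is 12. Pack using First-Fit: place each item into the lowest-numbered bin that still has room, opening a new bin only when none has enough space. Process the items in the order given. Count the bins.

3 → bin 1 (remaining 9)
3 → bin 1 (remaining 6)
8 → bin 2 (remaining 4)
3 → bin 1 (remaining 3)
1 → bin 1 (remaining 2)
3 → bin 2 (remaining 1)
8 → bin 3 (remaining 4)
7 → bin 4 (remaining 5)
8 → bin 5 (remaining 4)
8 → bin 6 (remaining 4)
9 → bin 7 (remaining 3)
2 → bin 1 (remaining 0)
7 → bin 8 (remaining 5)
2 → bin 3 (remaining 2)
8 → bin 9 (remaining 4)
2 → bin 3 (remaining 0)
7 → bin 10 (remaining 5)

10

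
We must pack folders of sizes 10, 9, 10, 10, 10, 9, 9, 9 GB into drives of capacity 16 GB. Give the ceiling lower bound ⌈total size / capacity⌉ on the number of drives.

5

Total size = 10 + 9 + 10 + 10 + 10 + 9 + 9 + 9 = 76 GB.
⌈76 / 16⌉ = 5.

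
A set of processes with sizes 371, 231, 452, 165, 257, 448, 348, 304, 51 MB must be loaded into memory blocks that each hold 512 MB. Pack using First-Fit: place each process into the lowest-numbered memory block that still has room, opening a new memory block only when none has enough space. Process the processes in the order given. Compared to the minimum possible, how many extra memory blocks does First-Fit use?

1

First-Fit: [371,51] [231,165] [452] [257] [448] [348] [304] → 7 memory blocks.
Total size 2627 MB; any packing needs at least ⌈2627/512⌉ = 6 memory blocks.
An optimal packing achieves that bound: [452,51] [448] [371] [348] [304,165] [257,231] → 6 memory blocks.
Excess: 7 − 6 = 1.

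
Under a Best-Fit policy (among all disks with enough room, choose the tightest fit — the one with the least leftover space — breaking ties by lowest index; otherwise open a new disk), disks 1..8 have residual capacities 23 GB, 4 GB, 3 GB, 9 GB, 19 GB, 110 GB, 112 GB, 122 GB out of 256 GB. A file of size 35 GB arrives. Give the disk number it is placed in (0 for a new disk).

6

Disks with room: disk 6 (110 GB), disk 7 (112 GB), disk 8 (122 GB).
Tightest fit is disk 6 with 110 GB free.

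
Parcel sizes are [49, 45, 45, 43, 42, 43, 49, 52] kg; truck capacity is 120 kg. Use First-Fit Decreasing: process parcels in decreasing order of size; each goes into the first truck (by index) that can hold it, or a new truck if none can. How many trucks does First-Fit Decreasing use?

Sorted descending: 52, 49, 49, 45, 45, 43, 43, 42.
52 kg → truck 1 (remaining 68 kg)
49 kg → truck 1 (remaining 19 kg)
49 kg → truck 2 (remaining 71 kg)
45 kg → truck 2 (remaining 26 kg)
45 kg → truck 3 (remaining 75 kg)
43 kg → truck 3 (remaining 32 kg)
43 kg → truck 4 (remaining 77 kg)
42 kg → truck 4 (remaining 35 kg)
Final trucks: [52,49] [49,45] [45,43] [43,42].

4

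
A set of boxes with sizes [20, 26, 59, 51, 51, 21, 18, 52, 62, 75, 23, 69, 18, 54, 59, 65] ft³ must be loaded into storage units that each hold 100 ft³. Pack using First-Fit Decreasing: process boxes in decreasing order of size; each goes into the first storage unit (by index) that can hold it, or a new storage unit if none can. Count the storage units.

10

Sorted descending: 75, 69, 65, 62, 59, 59, 54, 52, 51, 51, 26, 23, 21, 20, 18, 18.
Put 75 ft³ in storage unit 1; 25 ft³ remain.
Put 69 ft³ in storage unit 2; 31 ft³ remain.
Put 65 ft³ in storage unit 3; 35 ft³ remain.
Put 62 ft³ in storage unit 4; 38 ft³ remain.
Put 59 ft³ in storage unit 5; 41 ft³ remain.
Put 59 ft³ in storage unit 6; 41 ft³ remain.
Put 54 ft³ in storage unit 7; 46 ft³ remain.
Put 52 ft³ in storage unit 8; 48 ft³ remain.
Put 51 ft³ in storage unit 9; 49 ft³ remain.
Put 51 ft³ in storage unit 10; 49 ft³ remain.
Put 26 ft³ in storage unit 2; 5 ft³ remain.
Put 23 ft³ in storage unit 1; 2 ft³ remain.
Put 21 ft³ in storage unit 3; 14 ft³ remain.
Put 20 ft³ in storage unit 4; 18 ft³ remain.
Put 18 ft³ in storage unit 4; 0 ft³ remain.
Put 18 ft³ in storage unit 5; 23 ft³ remain.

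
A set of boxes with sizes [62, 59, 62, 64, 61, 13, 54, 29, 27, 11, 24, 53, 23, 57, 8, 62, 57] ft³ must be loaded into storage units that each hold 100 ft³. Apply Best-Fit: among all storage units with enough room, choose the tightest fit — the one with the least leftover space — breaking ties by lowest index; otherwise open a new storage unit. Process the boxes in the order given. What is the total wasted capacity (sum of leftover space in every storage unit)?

274

62 ft³ → storage unit 1 (remaining 38 ft³)
59 ft³ → storage unit 2 (remaining 41 ft³)
62 ft³ → storage unit 3 (remaining 38 ft³)
64 ft³ → storage unit 4 (remaining 36 ft³)
61 ft³ → storage unit 5 (remaining 39 ft³)
13 ft³ → storage unit 4 (remaining 23 ft³)
54 ft³ → storage unit 6 (remaining 46 ft³)
29 ft³ → storage unit 1 (remaining 9 ft³)
27 ft³ → storage unit 3 (remaining 11 ft³)
11 ft³ → storage unit 3 (remaining 0 ft³)
24 ft³ → storage unit 5 (remaining 15 ft³)
53 ft³ → storage unit 7 (remaining 47 ft³)
23 ft³ → storage unit 4 (remaining 0 ft³)
57 ft³ → storage unit 8 (remaining 43 ft³)
8 ft³ → storage unit 1 (remaining 1 ft³)
62 ft³ → storage unit 9 (remaining 38 ft³)
57 ft³ → storage unit 10 (remaining 43 ft³)
10 storage units × 100 ft³ = 1000 ft³; used 726 ft³; unused 274 ft³.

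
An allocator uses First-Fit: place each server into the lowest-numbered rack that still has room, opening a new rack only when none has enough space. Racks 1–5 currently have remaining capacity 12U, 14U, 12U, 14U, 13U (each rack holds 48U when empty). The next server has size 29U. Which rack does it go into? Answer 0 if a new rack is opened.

0

No rack has ≥ 29U free, so a new rack is opened.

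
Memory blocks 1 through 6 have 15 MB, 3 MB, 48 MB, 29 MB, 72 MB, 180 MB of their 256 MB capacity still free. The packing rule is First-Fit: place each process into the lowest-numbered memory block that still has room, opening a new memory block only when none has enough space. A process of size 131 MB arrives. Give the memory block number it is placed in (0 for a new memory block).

6

Memory blocks with room: memory block 6 (180 MB).
The first with room is memory block 6.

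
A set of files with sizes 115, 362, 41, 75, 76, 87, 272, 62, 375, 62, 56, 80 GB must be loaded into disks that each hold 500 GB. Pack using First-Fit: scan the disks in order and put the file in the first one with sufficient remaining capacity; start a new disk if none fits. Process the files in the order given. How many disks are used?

4 disks

disk 1: place 115 GB, 385 GB left
disk 1: place 362 GB, 23 GB left
disk 2: place 41 GB, 459 GB left
disk 2: place 75 GB, 384 GB left
disk 2: place 76 GB, 308 GB left
disk 2: place 87 GB, 221 GB left
disk 3: place 272 GB, 228 GB left
disk 2: place 62 GB, 159 GB left
disk 4: place 375 GB, 125 GB left
disk 2: place 62 GB, 97 GB left
disk 2: place 56 GB, 41 GB left
disk 3: place 80 GB, 148 GB left
Final disks: [115,362] [41,75,76,87,62,62,56] [272,80] [375].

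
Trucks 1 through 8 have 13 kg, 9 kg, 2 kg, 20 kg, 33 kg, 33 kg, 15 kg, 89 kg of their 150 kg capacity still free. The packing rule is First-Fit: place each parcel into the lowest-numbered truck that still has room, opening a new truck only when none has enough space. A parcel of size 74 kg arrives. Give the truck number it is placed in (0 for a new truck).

8

Trucks with room: truck 8 (89 kg).
The first with room is truck 8.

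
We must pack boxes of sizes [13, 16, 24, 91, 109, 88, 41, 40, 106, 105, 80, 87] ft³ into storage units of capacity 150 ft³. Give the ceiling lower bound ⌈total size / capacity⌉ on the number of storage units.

6 storage units

Total size = 13 + 16 + 24 + 91 + 109 + 88 + 41 + 40 + 106 + 105 + 80 + 87 = 800 ft³.
⌈800 / 150⌉ = 6.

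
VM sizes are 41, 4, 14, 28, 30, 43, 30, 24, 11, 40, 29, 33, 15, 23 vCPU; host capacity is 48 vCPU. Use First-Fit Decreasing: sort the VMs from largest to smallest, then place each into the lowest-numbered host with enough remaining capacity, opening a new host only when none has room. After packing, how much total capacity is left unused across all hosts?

67

Sorted descending: 43, 41, 40, 33, 30, 30, 29, 28, 24, 23, 15, 14, 11, 4.
host 1: place 43 vCPU, 5 vCPU left
host 2: place 41 vCPU, 7 vCPU left
host 3: place 40 vCPU, 8 vCPU left
host 4: place 33 vCPU, 15 vCPU left
host 5: place 30 vCPU, 18 vCPU left
host 6: place 30 vCPU, 18 vCPU left
host 7: place 29 vCPU, 19 vCPU left
host 8: place 28 vCPU, 20 vCPU left
host 9: place 24 vCPU, 24 vCPU left
host 9: place 23 vCPU, 1 vCPU left
host 4: place 15 vCPU, 0 vCPU left
host 5: place 14 vCPU, 4 vCPU left
host 6: place 11 vCPU, 7 vCPU left
host 1: place 4 vCPU, 1 vCPU left
9 hosts × 48 vCPU = 432 vCPU; used 365 vCPU; unused 67 vCPU.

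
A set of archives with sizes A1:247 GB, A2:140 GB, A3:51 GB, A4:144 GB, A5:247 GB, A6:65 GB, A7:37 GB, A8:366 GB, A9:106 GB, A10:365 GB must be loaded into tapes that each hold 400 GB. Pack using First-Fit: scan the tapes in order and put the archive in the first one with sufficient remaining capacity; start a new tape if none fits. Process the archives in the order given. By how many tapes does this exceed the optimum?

0

First-Fit: [247,140] [51,144,65,37] [247,106] [366] [365] → 5 tapes.
Total size 1768 GB; any packing needs at least ⌈1768/400⌉ = 5 tapes.
So 5 is already optimal.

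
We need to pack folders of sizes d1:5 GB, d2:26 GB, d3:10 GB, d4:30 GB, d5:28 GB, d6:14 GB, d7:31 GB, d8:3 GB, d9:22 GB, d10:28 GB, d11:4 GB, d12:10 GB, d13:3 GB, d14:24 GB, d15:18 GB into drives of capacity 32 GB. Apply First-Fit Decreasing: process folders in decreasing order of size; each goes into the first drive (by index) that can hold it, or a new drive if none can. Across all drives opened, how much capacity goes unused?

Sorted descending: 31, 30, 28, 28, 26, 24, 22, 18, 14, 10, 10, 5, 4, 3, 3.
31 GB → drive 1 (remaining 1 GB)
30 GB → drive 2 (remaining 2 GB)
28 GB → drive 3 (remaining 4 GB)
28 GB → drive 4 (remaining 4 GB)
26 GB → drive 5 (remaining 6 GB)
24 GB → drive 6 (remaining 8 GB)
22 GB → drive 7 (remaining 10 GB)
18 GB → drive 8 (remaining 14 GB)
14 GB → drive 8 (remaining 0 GB)
10 GB → drive 7 (remaining 0 GB)
10 GB → drive 9 (remaining 22 GB)
5 GB → drive 5 (remaining 1 GB)
4 GB → drive 3 (remaining 0 GB)
3 GB → drive 4 (remaining 1 GB)
3 GB → drive 6 (remaining 5 GB)
9 drives × 32 GB = 288 GB; used 256 GB; unused 32 GB.

32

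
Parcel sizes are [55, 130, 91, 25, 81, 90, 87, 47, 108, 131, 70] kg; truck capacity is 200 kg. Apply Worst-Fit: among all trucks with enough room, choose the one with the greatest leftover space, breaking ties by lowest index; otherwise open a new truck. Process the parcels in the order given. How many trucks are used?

truck 1: place 55 kg, 145 kg left
truck 1: place 130 kg, 15 kg left
truck 2: place 91 kg, 109 kg left
truck 2: place 25 kg, 84 kg left
truck 2: place 81 kg, 3 kg left
truck 3: place 90 kg, 110 kg left
truck 3: place 87 kg, 23 kg left
truck 4: place 47 kg, 153 kg left
truck 4: place 108 kg, 45 kg left
truck 5: place 131 kg, 69 kg left
truck 6: place 70 kg, 130 kg left

6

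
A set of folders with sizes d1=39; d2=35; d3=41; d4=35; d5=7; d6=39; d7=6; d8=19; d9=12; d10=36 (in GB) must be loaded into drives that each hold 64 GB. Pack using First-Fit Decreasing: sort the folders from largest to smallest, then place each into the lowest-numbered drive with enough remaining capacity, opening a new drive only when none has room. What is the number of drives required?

6 drives

Sorted descending: 41, 39, 39, 36, 35, 35, 19, 12, 7, 6.
41 GB → drive 1 (remaining 23 GB)
39 GB → drive 2 (remaining 25 GB)
39 GB → drive 3 (remaining 25 GB)
36 GB → drive 4 (remaining 28 GB)
35 GB → drive 5 (remaining 29 GB)
35 GB → drive 6 (remaining 29 GB)
19 GB → drive 1 (remaining 4 GB)
12 GB → drive 2 (remaining 13 GB)
7 GB → drive 2 (remaining 6 GB)
6 GB → drive 2 (remaining 0 GB)
Final drives: [41,19] [39,12,7,6] [39] [36] [35] [35].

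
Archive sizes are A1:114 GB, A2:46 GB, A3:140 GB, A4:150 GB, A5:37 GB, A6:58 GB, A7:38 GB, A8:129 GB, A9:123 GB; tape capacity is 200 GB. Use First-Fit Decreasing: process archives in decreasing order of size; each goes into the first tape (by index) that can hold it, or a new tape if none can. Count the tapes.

Sorted descending: 150, 140, 129, 123, 114, 58, 46, 38, 37.
150 GB → tape 1 (remaining 50 GB)
140 GB → tape 2 (remaining 60 GB)
129 GB → tape 3 (remaining 71 GB)
123 GB → tape 4 (remaining 77 GB)
114 GB → tape 5 (remaining 86 GB)
58 GB → tape 2 (remaining 2 GB)
46 GB → tape 1 (remaining 4 GB)
38 GB → tape 3 (remaining 33 GB)
37 GB → tape 4 (remaining 40 GB)
Final tapes: [150,46] [140,58] [129,38] [123,37] [114].

5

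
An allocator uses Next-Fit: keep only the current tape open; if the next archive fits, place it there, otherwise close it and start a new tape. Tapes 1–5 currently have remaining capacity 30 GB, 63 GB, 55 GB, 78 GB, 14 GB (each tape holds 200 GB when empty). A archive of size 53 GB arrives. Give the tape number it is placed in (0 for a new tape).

Next-Fit only looks at tape 5, which has 14 GB free.
53 GB does not fit, so a new tape is opened.

0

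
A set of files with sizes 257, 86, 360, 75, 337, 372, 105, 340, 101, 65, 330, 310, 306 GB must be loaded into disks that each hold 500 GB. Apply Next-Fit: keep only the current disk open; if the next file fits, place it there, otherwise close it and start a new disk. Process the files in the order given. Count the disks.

8 disks

257 GB → disk 1 (remaining 243 GB)
86 GB → disk 1 (remaining 157 GB)
360 GB → disk 2 (remaining 140 GB)
75 GB → disk 2 (remaining 65 GB)
337 GB → disk 3 (remaining 163 GB)
372 GB → disk 4 (remaining 128 GB)
105 GB → disk 4 (remaining 23 GB)
340 GB → disk 5 (remaining 160 GB)
101 GB → disk 5 (remaining 59 GB)
65 GB → disk 6 (remaining 435 GB)
330 GB → disk 6 (remaining 105 GB)
310 GB → disk 7 (remaining 190 GB)
306 GB → disk 8 (remaining 194 GB)
Final disks: [257,86] [360,75] [337] [372,105] [340,101] [65,330] [310] [306].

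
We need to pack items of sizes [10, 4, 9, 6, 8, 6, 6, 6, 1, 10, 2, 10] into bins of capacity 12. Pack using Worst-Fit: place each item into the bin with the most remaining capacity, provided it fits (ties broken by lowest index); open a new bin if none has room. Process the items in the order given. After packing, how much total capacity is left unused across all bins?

10 → bin 1 (remaining 2)
4 → bin 2 (remaining 8)
9 → bin 3 (remaining 3)
6 → bin 2 (remaining 2)
8 → bin 4 (remaining 4)
6 → bin 5 (remaining 6)
6 → bin 5 (remaining 0)
6 → bin 6 (remaining 6)
1 → bin 6 (remaining 5)
10 → bin 7 (remaining 2)
2 → bin 6 (remaining 3)
10 → bin 8 (remaining 2)
8 bins × 12 = 96; used 78; unused 18.

18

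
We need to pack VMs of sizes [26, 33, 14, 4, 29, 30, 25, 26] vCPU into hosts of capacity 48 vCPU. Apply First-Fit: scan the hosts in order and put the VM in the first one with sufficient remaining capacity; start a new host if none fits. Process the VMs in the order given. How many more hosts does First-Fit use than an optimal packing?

0

First-Fit: [26,14,4] [33] [29] [30] [25] [26] → 6 hosts.
6 VMs exceed 24 vCPU (half the capacity), and no two of those can share a host, so at least 6 hosts are needed.
So 6 is already optimal.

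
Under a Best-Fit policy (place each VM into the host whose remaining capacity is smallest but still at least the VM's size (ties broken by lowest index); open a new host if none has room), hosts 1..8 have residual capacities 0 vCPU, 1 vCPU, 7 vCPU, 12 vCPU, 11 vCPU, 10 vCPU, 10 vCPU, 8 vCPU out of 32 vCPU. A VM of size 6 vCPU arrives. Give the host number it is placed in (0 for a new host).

Hosts with room: host 3 (7 vCPU), host 4 (12 vCPU), host 5 (11 vCPU), host 6 (10 vCPU), host 7 (10 vCPU), host 8 (8 vCPU).
Tightest fit is host 3 with 7 vCPU free.

3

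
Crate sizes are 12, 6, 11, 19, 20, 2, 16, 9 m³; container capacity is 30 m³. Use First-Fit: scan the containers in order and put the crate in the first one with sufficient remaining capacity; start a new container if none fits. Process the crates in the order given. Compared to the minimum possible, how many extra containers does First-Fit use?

First-Fit: [12,6,11] [19,2,9] [20] [16] → 4 containers.
Total size 95 m³; any packing needs at least ⌈95/30⌉ = 4 containers.
So 4 is already optimal.

0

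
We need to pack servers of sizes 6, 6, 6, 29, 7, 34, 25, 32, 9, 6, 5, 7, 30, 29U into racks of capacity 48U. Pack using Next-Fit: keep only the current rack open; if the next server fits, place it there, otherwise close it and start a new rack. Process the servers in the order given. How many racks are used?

6 racks

6U → rack 1 (remaining 42U)
6U → rack 1 (remaining 36U)
6U → rack 1 (remaining 30U)
29U → rack 1 (remaining 1U)
7U → rack 2 (remaining 41U)
34U → rack 2 (remaining 7U)
25U → rack 3 (remaining 23U)
32U → rack 4 (remaining 16U)
9U → rack 4 (remaining 7U)
6U → rack 4 (remaining 1U)
5U → rack 5 (remaining 43U)
7U → rack 5 (remaining 36U)
30U → rack 5 (remaining 6U)
29U → rack 6 (remaining 19U)
Final racks: [6,6,6,29] [7,34] [25] [32,9,6] [5,7,30] [29].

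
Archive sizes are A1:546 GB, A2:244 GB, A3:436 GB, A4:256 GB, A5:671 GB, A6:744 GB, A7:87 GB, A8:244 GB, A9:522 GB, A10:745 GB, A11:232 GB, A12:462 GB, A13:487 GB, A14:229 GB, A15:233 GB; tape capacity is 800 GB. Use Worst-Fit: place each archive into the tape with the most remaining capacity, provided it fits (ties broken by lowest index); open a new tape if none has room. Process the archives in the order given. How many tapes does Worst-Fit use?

A1 (546 GB) → tape 1 (remaining 254 GB)
A2 (244 GB) → tape 1 (remaining 10 GB)
A3 (436 GB) → tape 2 (remaining 364 GB)
A4 (256 GB) → tape 2 (remaining 108 GB)
A5 (671 GB) → tape 3 (remaining 129 GB)
A6 (744 GB) → tape 4 (remaining 56 GB)
A7 (87 GB) → tape 3 (remaining 42 GB)
A8 (244 GB) → tape 5 (remaining 556 GB)
A9 (522 GB) → tape 5 (remaining 34 GB)
A10 (745 GB) → tape 6 (remaining 55 GB)
A11 (232 GB) → tape 7 (remaining 568 GB)
A12 (462 GB) → tape 7 (remaining 106 GB)
A13 (487 GB) → tape 8 (remaining 313 GB)
A14 (229 GB) → tape 8 (remaining 84 GB)
A15 (233 GB) → tape 9 (remaining 567 GB)

9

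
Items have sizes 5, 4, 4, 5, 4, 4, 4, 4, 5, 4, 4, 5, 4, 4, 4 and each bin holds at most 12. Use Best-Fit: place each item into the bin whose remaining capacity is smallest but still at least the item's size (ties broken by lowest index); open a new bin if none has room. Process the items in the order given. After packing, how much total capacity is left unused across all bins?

20

5 → bin 1 (remaining 7)
4 → bin 1 (remaining 3)
4 → bin 2 (remaining 8)
5 → bin 2 (remaining 3)
4 → bin 3 (remaining 8)
4 → bin 3 (remaining 4)
4 → bin 3 (remaining 0)
4 → bin 4 (remaining 8)
5 → bin 4 (remaining 3)
4 → bin 5 (remaining 8)
4 → bin 5 (remaining 4)
5 → bin 6 (remaining 7)
4 → bin 5 (remaining 0)
4 → bin 6 (remaining 3)
4 → bin 7 (remaining 8)
7 bins × 12 = 84; used 64; unused 20.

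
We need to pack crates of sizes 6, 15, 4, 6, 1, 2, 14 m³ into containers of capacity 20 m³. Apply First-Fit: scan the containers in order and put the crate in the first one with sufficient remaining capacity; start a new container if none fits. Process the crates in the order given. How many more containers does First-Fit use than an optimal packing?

First-Fit: [6,4,6,1,2] [15] [14] → 3 containers.
Total size 48 m³; any packing needs at least ⌈48/20⌉ = 3 containers.
So 3 is already optimal.

0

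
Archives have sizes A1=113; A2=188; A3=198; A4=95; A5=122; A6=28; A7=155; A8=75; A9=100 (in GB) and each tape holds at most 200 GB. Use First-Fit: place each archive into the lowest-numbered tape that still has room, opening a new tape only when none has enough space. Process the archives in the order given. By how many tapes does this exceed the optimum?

1

First-Fit: [113,28] [188] [198] [95,75] [122] [155] [100] → 7 tapes.
Total size 1074 GB; any packing needs at least ⌈1074/200⌉ = 6 tapes.
An optimal packing achieves that bound: [198] [188] [155,28] [122,75] [113] [100,95] → 6 tapes.
Excess: 7 − 6 = 1.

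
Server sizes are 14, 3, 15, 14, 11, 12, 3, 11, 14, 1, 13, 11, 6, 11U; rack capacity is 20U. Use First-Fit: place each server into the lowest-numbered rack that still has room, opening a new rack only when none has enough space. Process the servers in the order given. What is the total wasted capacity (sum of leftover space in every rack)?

Put 14U in rack 1; 6U remain.
Put 3U in rack 1; 3U remain.
Put 15U in rack 2; 5U remain.
Put 14U in rack 3; 6U remain.
Put 11U in rack 4; 9U remain.
Put 12U in rack 5; 8U remain.
Put 3U in rack 1; 0U remain.
Put 11U in rack 6; 9U remain.
Put 14U in rack 7; 6U remain.
Put 1U in rack 2; 4U remain.
Put 13U in rack 8; 7U remain.
Put 11U in rack 9; 9U remain.
Put 6U in rack 3; 0U remain.
Put 11U in rack 10; 9U remain.
10 racks × 20U = 200U; used 139U; unused 61U.

61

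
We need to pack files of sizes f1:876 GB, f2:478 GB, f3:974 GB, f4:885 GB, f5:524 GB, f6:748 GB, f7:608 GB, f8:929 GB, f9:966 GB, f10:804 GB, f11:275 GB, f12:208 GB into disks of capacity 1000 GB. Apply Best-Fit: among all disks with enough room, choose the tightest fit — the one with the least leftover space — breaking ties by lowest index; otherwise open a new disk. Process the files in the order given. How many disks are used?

10

disk 1: place f1 (876 GB), 124 GB left
disk 2: place f2 (478 GB), 522 GB left
disk 3: place f3 (974 GB), 26 GB left
disk 4: place f4 (885 GB), 115 GB left
disk 5: place f5 (524 GB), 476 GB left
disk 6: place f6 (748 GB), 252 GB left
disk 7: place f7 (608 GB), 392 GB left
disk 8: place f8 (929 GB), 71 GB left
disk 9: place f9 (966 GB), 34 GB left
disk 10: place f10 (804 GB), 196 GB left
disk 7: place f11 (275 GB), 117 GB left
disk 6: place f12 (208 GB), 44 GB left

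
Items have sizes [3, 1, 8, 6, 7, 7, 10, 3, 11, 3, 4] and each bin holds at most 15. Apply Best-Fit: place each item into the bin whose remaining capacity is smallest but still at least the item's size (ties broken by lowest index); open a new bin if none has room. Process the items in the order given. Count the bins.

bin 1: place 3, 12 left
bin 1: place 1, 11 left
bin 1: place 8, 3 left
bin 2: place 6, 9 left
bin 2: place 7, 2 left
bin 3: place 7, 8 left
bin 4: place 10, 5 left
bin 1: place 3, 0 left
bin 5: place 11, 4 left
bin 5: place 3, 1 left
bin 4: place 4, 1 left

5 bins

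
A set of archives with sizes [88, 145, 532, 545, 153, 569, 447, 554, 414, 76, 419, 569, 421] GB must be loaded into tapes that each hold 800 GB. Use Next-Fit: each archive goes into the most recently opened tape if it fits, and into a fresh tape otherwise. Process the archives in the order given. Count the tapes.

9 tapes

Put 88 GB in tape 1; 712 GB remain.
Put 145 GB in tape 1; 567 GB remain.
Put 532 GB in tape 1; 35 GB remain.
Put 545 GB in tape 2; 255 GB remain.
Put 153 GB in tape 2; 102 GB remain.
Put 569 GB in tape 3; 231 GB remain.
Put 447 GB in tape 4; 353 GB remain.
Put 554 GB in tape 5; 246 GB remain.
Put 414 GB in tape 6; 386 GB remain.
Put 76 GB in tape 6; 310 GB remain.
Put 419 GB in tape 7; 381 GB remain.
Put 569 GB in tape 8; 231 GB remain.
Put 421 GB in tape 9; 379 GB remain.
Final tapes: [88,145,532] [545,153] [569] [447] [554] [414,76] [419] [569] [421].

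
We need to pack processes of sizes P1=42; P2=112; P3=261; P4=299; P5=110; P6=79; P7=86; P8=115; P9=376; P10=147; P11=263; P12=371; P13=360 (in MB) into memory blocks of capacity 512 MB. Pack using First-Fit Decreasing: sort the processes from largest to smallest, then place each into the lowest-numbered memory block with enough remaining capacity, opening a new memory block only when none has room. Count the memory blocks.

6 memory blocks

Sorted descending: 376, 371, 360, 299, 263, 261, 147, 115, 112, 110, 86, 79, 42.
Put 376 MB in memory block 1; 136 MB remain.
Put 371 MB in memory block 2; 141 MB remain.
Put 360 MB in memory block 3; 152 MB remain.
Put 299 MB in memory block 4; 213 MB remain.
Put 263 MB in memory block 5; 249 MB remain.
Put 261 MB in memory block 6; 251 MB remain.
Put 147 MB in memory block 3; 5 MB remain.
Put 115 MB in memory block 1; 21 MB remain.
Put 112 MB in memory block 2; 29 MB remain.
Put 110 MB in memory block 4; 103 MB remain.
Put 86 MB in memory block 4; 17 MB remain.
Put 79 MB in memory block 5; 170 MB remain.
Put 42 MB in memory block 5; 128 MB remain.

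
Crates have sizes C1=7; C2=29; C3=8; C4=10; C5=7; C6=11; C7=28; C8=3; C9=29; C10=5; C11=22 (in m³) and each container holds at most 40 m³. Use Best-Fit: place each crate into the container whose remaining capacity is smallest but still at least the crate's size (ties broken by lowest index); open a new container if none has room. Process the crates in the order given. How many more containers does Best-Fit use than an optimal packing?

1

Best-Fit: [7,29,3] [8,10,7,11] [28] [29,5] [22] → 5 containers.
Total size 159 m³; any packing needs at least ⌈159/40⌉ = 4 containers.
An optimal packing achieves that bound: [29,11] [29,10] [28,7,5] [22,8,7,3] → 4 containers.
Excess: 5 − 4 = 1.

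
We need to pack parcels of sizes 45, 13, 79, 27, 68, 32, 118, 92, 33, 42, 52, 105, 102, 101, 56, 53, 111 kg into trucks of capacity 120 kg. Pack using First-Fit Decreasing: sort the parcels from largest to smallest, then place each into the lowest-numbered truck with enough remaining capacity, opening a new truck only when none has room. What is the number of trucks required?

10

Sorted descending: 118, 111, 105, 102, 101, 92, 79, 68, 56, 53, 52, 45, 42, 33, 32, 27, 13.
Put 118 kg in truck 1; 2 kg remain.
Put 111 kg in truck 2; 9 kg remain.
Put 105 kg in truck 3; 15 kg remain.
Put 102 kg in truck 4; 18 kg remain.
Put 101 kg in truck 5; 19 kg remain.
Put 92 kg in truck 6; 28 kg remain.
Put 79 kg in truck 7; 41 kg remain.
Put 68 kg in truck 8; 52 kg remain.
Put 56 kg in truck 9; 64 kg remain.
Put 53 kg in truck 9; 11 kg remain.
Put 52 kg in truck 8; 0 kg remain.
Put 45 kg in truck 10; 75 kg remain.
Put 42 kg in truck 10; 33 kg remain.
Put 33 kg in truck 7; 8 kg remain.
Put 32 kg in truck 10; 1 kg remain.
Put 27 kg in truck 6; 1 kg remain.
Put 13 kg in truck 3; 2 kg remain.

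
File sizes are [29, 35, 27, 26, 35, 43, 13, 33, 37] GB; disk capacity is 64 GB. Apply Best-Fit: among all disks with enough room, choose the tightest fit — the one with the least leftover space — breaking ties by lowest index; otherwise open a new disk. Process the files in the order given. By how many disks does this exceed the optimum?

Best-Fit: [29,35] [27,26] [35] [43,13] [33] [37] → 6 disks.
Total size 278 GB; any packing needs at least ⌈278/64⌉ = 5 disks.
An optimal packing achieves that bound: [43,13] [37,27] [35,29] [35,26] [33] → 5 disks.
Excess: 6 − 5 = 1.

1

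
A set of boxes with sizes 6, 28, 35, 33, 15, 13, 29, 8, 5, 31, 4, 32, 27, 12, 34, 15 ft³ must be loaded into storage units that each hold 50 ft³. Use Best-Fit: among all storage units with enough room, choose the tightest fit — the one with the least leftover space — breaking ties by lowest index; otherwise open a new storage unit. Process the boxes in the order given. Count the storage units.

8 storage units

6 ft³ → storage unit 1 (remaining 44 ft³)
28 ft³ → storage unit 1 (remaining 16 ft³)
35 ft³ → storage unit 2 (remaining 15 ft³)
33 ft³ → storage unit 3 (remaining 17 ft³)
15 ft³ → storage unit 2 (remaining 0 ft³)
13 ft³ → storage unit 1 (remaining 3 ft³)
29 ft³ → storage unit 4 (remaining 21 ft³)
8 ft³ → storage unit 3 (remaining 9 ft³)
5 ft³ → storage unit 3 (remaining 4 ft³)
31 ft³ → storage unit 5 (remaining 19 ft³)
4 ft³ → storage unit 3 (remaining 0 ft³)
32 ft³ → storage unit 6 (remaining 18 ft³)
27 ft³ → storage unit 7 (remaining 23 ft³)
12 ft³ → storage unit 6 (remaining 6 ft³)
34 ft³ → storage unit 8 (remaining 16 ft³)
15 ft³ → storage unit 8 (remaining 1 ft³)
Final storage units: [6,28,13] [35,15] [33,8,5,4] [29] [31] [32,12] [27] [34,15].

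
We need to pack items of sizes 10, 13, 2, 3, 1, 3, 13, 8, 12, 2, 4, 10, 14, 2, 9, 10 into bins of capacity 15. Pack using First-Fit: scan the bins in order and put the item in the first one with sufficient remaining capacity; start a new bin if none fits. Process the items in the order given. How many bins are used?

10 → bin 1 (remaining 5)
13 → bin 2 (remaining 2)
2 → bin 1 (remaining 3)
3 → bin 1 (remaining 0)
1 → bin 2 (remaining 1)
3 → bin 3 (remaining 12)
13 → bin 4 (remaining 2)
8 → bin 3 (remaining 4)
12 → bin 5 (remaining 3)
2 → bin 3 (remaining 2)
4 → bin 6 (remaining 11)
10 → bin 6 (remaining 1)
14 → bin 7 (remaining 1)
2 → bin 3 (remaining 0)
9 → bin 8 (remaining 6)
10 → bin 9 (remaining 5)

9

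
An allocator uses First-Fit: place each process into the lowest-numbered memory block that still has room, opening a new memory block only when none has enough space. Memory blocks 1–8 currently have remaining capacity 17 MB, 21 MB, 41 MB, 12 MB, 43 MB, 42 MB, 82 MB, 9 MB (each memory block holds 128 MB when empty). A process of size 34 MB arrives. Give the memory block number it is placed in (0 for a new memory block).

Memory blocks with room: memory block 3 (41 MB), memory block 5 (43 MB), memory block 6 (42 MB), memory block 7 (82 MB).
The first with room is memory block 3.

3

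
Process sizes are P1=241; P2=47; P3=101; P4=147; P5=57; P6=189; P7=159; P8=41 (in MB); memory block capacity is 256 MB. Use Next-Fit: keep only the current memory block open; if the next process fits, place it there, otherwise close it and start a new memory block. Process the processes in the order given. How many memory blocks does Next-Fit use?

Put P1 (241 MB) in memory block 1; 15 MB remain.
Put P2 (47 MB) in memory block 2; 209 MB remain.
Put P3 (101 MB) in memory block 2; 108 MB remain.
Put P4 (147 MB) in memory block 3; 109 MB remain.
Put P5 (57 MB) in memory block 3; 52 MB remain.
Put P6 (189 MB) in memory block 4; 67 MB remain.
Put P7 (159 MB) in memory block 5; 97 MB remain.
Put P8 (41 MB) in memory block 5; 56 MB remain.

5 memory blocks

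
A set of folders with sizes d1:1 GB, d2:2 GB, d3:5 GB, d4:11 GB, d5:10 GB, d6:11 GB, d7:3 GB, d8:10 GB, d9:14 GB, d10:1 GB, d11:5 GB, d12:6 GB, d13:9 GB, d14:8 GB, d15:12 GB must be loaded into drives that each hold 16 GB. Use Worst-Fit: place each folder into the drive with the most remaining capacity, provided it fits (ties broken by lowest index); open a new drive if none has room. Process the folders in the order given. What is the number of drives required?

9

Put d1 (1 GB) in drive 1; 15 GB remain.
Put d2 (2 GB) in drive 1; 13 GB remain.
Put d3 (5 GB) in drive 1; 8 GB remain.
Put d4 (11 GB) in drive 2; 5 GB remain.
Put d5 (10 GB) in drive 3; 6 GB remain.
Put d6 (11 GB) in drive 4; 5 GB remain.
Put d7 (3 GB) in drive 1; 5 GB remain.
Put d8 (10 GB) in drive 5; 6 GB remain.
Put d9 (14 GB) in drive 6; 2 GB remain.
Put d10 (1 GB) in drive 3; 5 GB remain.
Put d11 (5 GB) in drive 5; 1 GB remain.
Put d12 (6 GB) in drive 7; 10 GB remain.
Put d13 (9 GB) in drive 7; 1 GB remain.
Put d14 (8 GB) in drive 8; 8 GB remain.
Put d15 (12 GB) in drive 9; 4 GB remain.
Final drives: [1,2,5,3] [11] [10,1] [11] [10,5] [14] [6,9] [8] [12].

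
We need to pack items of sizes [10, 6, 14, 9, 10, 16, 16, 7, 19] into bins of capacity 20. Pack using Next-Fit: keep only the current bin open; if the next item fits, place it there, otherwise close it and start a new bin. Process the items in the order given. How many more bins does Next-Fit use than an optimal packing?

Next-Fit: [10,6] [14] [9,10] [16] [16] [7] [19] → 7 bins.
Total size 107; any packing needs at least ⌈107/20⌉ = 6 bins.
An optimal packing achieves that bound: [19] [16] [16] [14,6] [10,10] [9,7] → 6 bins.
Excess: 7 − 6 = 1.

1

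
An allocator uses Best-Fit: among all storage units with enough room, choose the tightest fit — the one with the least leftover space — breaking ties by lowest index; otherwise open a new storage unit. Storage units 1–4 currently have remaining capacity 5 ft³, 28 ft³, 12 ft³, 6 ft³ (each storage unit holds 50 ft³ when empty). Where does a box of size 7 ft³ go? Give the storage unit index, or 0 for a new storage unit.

3

Storage units with room: storage unit 2 (28 ft³), storage unit 3 (12 ft³).
Tightest fit is storage unit 3 with 12 ft³ free.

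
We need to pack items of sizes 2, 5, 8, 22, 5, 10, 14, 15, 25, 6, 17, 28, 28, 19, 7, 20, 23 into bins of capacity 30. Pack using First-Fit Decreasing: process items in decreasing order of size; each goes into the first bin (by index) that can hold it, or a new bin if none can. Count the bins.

9

Sorted descending: 28, 28, 25, 23, 22, 20, 19, 17, 15, 14, 10, 8, 7, 6, 5, 5, 2.
Put 28 in bin 1; 2 remain.
Put 28 in bin 2; 2 remain.
Put 25 in bin 3; 5 remain.
Put 23 in bin 4; 7 remain.
Put 22 in bin 5; 8 remain.
Put 20 in bin 6; 10 remain.
Put 19 in bin 7; 11 remain.
Put 17 in bin 8; 13 remain.
Put 15 in bin 9; 15 remain.
Put 14 in bin 9; 1 remain.
Put 10 in bin 6; 0 remain.
Put 8 in bin 5; 0 remain.
Put 7 in bin 4; 0 remain.
Put 6 in bin 7; 5 remain.
Put 5 in bin 3; 0 remain.
Put 5 in bin 7; 0 remain.
Put 2 in bin 1; 0 remain.
Final bins: [28,2] [28] [25,5] [23,7] [22,8] [20,10] [19,6,5] [17] [15,14].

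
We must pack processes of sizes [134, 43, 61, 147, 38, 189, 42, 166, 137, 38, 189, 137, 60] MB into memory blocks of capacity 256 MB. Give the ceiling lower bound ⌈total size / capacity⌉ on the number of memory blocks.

6 memory blocks

Total size = 134 + 43 + 61 + 147 + 38 + 189 + 42 + 166 + 137 + 38 + 189 + 137 + 60 = 1381 MB.
⌈1381 / 256⌉ = 6.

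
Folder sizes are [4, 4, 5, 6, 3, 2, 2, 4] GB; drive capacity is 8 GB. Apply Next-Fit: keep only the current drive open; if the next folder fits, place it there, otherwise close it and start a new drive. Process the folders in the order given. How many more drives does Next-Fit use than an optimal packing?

1

Next-Fit: [4,4] [5] [6] [3,2,2] [4] → 5 drives.
Total size 30 GB; any packing needs at least ⌈30/8⌉ = 4 drives.
An optimal packing achieves that bound: [6,2] [5,3] [4,4] [4,2] → 4 drives.
Excess: 5 − 4 = 1.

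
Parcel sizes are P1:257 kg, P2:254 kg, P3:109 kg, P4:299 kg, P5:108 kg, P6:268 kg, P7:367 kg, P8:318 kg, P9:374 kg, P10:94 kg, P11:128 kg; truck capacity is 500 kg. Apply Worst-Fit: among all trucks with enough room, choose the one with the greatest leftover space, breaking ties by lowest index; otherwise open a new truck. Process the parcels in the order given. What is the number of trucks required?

truck 1: place P1 (257 kg), 243 kg left
truck 2: place P2 (254 kg), 246 kg left
truck 2: place P3 (109 kg), 137 kg left
truck 3: place P4 (299 kg), 201 kg left
truck 1: place P5 (108 kg), 135 kg left
truck 4: place P6 (268 kg), 232 kg left
truck 5: place P7 (367 kg), 133 kg left
truck 6: place P8 (318 kg), 182 kg left
truck 7: place P9 (374 kg), 126 kg left
truck 4: place P10 (94 kg), 138 kg left
truck 3: place P11 (128 kg), 73 kg left
Final trucks: [257,108] [254,109] [299,128] [268,94] [367] [318] [374].

7 trucks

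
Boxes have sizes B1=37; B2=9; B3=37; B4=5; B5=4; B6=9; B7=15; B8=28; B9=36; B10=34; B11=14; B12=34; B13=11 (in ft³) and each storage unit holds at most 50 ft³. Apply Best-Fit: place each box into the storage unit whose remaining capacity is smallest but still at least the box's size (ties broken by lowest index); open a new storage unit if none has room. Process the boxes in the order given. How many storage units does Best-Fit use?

Put B1 (37 ft³) in storage unit 1; 13 ft³ remain.
Put B2 (9 ft³) in storage unit 1; 4 ft³ remain.
Put B3 (37 ft³) in storage unit 2; 13 ft³ remain.
Put B4 (5 ft³) in storage unit 2; 8 ft³ remain.
Put B5 (4 ft³) in storage unit 1; 0 ft³ remain.
Put B6 (9 ft³) in storage unit 3; 41 ft³ remain.
Put B7 (15 ft³) in storage unit 3; 26 ft³ remain.
Put B8 (28 ft³) in storage unit 4; 22 ft³ remain.
Put B9 (36 ft³) in storage unit 5; 14 ft³ remain.
Put B10 (34 ft³) in storage unit 6; 16 ft³ remain.
Put B11 (14 ft³) in storage unit 5; 0 ft³ remain.
Put B12 (34 ft³) in storage unit 7; 16 ft³ remain.
Put B13 (11 ft³) in storage unit 6; 5 ft³ remain.

7 storage units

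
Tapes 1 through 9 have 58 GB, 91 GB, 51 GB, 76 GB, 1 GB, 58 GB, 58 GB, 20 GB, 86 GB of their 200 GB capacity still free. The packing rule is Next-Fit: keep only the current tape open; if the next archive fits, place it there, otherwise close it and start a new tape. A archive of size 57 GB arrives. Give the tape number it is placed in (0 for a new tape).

Next-Fit only looks at tape 9, which has 86 GB free.
57 GB fits there.

9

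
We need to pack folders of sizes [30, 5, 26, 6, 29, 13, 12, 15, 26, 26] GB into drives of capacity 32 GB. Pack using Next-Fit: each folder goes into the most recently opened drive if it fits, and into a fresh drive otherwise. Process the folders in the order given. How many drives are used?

30 GB → drive 1 (remaining 2 GB)
5 GB → drive 2 (remaining 27 GB)
26 GB → drive 2 (remaining 1 GB)
6 GB → drive 3 (remaining 26 GB)
29 GB → drive 4 (remaining 3 GB)
13 GB → drive 5 (remaining 19 GB)
12 GB → drive 5 (remaining 7 GB)
15 GB → drive 6 (remaining 17 GB)
26 GB → drive 7 (remaining 6 GB)
26 GB → drive 8 (remaining 6 GB)

8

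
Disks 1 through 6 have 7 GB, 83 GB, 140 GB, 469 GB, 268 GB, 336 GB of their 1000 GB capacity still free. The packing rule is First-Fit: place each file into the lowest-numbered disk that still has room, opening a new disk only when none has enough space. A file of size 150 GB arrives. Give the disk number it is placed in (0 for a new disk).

Disks with room: disk 4 (469 GB), disk 5 (268 GB), disk 6 (336 GB).
The first with room is disk 4.

4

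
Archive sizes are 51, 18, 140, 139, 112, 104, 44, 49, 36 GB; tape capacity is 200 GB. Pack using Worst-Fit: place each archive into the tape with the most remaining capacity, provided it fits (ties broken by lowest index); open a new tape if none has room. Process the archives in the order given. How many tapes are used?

51 GB → tape 1 (remaining 149 GB)
18 GB → tape 1 (remaining 131 GB)
140 GB → tape 2 (remaining 60 GB)
139 GB → tape 3 (remaining 61 GB)
112 GB → tape 1 (remaining 19 GB)
104 GB → tape 4 (remaining 96 GB)
44 GB → tape 4 (remaining 52 GB)
49 GB → tape 3 (remaining 12 GB)
36 GB → tape 2 (remaining 24 GB)

4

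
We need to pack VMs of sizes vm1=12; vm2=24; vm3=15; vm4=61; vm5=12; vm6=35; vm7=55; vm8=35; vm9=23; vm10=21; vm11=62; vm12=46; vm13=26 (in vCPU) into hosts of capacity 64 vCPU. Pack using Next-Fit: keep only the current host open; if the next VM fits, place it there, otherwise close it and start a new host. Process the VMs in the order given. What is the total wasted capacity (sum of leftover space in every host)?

vm1 (12 vCPU) → host 1 (remaining 52 vCPU)
vm2 (24 vCPU) → host 1 (remaining 28 vCPU)
vm3 (15 vCPU) → host 1 (remaining 13 vCPU)
vm4 (61 vCPU) → host 2 (remaining 3 vCPU)
vm5 (12 vCPU) → host 3 (remaining 52 vCPU)
vm6 (35 vCPU) → host 3 (remaining 17 vCPU)
vm7 (55 vCPU) → host 4 (remaining 9 vCPU)
vm8 (35 vCPU) → host 5 (remaining 29 vCPU)
vm9 (23 vCPU) → host 5 (remaining 6 vCPU)
vm10 (21 vCPU) → host 6 (remaining 43 vCPU)
vm11 (62 vCPU) → host 7 (remaining 2 vCPU)
vm12 (46 vCPU) → host 8 (remaining 18 vCPU)
vm13 (26 vCPU) → host 9 (remaining 38 vCPU)
9 hosts × 64 vCPU = 576 vCPU; used 427 vCPU; unused 149 vCPU.

149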